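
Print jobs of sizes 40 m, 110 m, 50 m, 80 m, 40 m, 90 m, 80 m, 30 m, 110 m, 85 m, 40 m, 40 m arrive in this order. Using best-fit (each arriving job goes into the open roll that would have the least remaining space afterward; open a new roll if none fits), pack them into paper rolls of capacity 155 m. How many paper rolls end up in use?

6

  40 → roll 1 (new)  [load 40/155]
  110 → roll 1  [load 150/155]
  50 → roll 2 (new)  [load 50/155]
  80 → roll 2  [load 130/155]
  40 → roll 3 (new)  [load 40/155]
  90 → roll 3  [load 130/155]
  80 → roll 4 (new)  [load 80/155]
  30 → roll 4  [load 110/155]
  110 → roll 5 (new)  [load 110/155]
  85 → roll 6 (new)  [load 85/155]
  40 → roll 4  [load 150/155]
  40 → roll 5  [load 150/155]
6 paper rolls opened.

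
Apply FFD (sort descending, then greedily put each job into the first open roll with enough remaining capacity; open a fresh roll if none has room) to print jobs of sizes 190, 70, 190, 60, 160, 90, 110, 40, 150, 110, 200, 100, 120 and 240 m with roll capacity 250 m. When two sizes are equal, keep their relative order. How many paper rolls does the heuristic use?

8

Sorted descending: 240, 200, 190, 190, 160, 150, 120, 110, 110, 100, 90, 70, 60, 40.
  240 → roll 1 (new)  [load 240/250]
  200 → roll 2 (new)  [load 200/250]
  190 → roll 3 (new)  [load 190/250]
  190 → roll 4 (new)  [load 190/250]
  160 → roll 5 (new)  [load 160/250]
  150 → roll 6 (new)  [load 150/250]
  120 → roll 7 (new)  [load 120/250]
  110 → roll 7  [load 230/250]
  110 → roll 8 (new)  [load 110/250]
  100 → roll 6  [load 250/250]
  90 → roll 5  [load 250/250]
  70 → roll 8  [load 180/250]
  60 → roll 3  [load 250/250]
  40 → roll 2  [load 240/250]
8 paper rolls opened.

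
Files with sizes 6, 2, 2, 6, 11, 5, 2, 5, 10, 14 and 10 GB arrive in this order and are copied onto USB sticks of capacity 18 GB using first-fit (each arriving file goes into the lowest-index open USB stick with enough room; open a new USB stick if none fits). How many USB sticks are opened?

5

  6 → USB stick 1 (new)  [load 6/18]
  2 → USB stick 1  [load 8/18]
  2 → USB stick 1  [load 10/18]
  6 → USB stick 1  [load 16/18]
  11 → USB stick 2 (new)  [load 11/18]
  5 → USB stick 2  [load 16/18]
  2 → USB stick 1  [load 18/18]
  5 → USB stick 3 (new)  [load 5/18]
  10 → USB stick 3  [load 15/18]
  14 → USB stick 4 (new)  [load 14/18]
  10 → USB stick 5 (new)  [load 10/18]
5 USB sticks opened.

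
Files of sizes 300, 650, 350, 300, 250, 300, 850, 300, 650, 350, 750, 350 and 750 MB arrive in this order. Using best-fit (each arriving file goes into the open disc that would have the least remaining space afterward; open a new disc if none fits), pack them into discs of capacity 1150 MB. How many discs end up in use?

6

  300 → disc 1 (new)  [load 300/1150]
  650 → disc 1  [load 950/1150]
  350 → disc 2 (new)  [load 350/1150]
  300 → disc 2  [load 650/1150]
  250 → disc 2  [load 900/1150]
  300 → disc 3 (new)  [load 300/1150]
  850 → disc 3  [load 1150/1150]
  300 → disc 4 (new)  [load 300/1150]
  650 → disc 4  [load 950/1150]
  350 → disc 5 (new)  [load 350/1150]
  750 → disc 5  [load 1100/1150]
  350 → disc 6 (new)  [load 350/1150]
  750 → disc 6  [load 1100/1150]
6 discs opened.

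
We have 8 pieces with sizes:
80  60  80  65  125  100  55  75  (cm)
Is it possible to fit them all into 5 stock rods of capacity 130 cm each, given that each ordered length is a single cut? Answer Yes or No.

No

Total = 640 cm; ⌈640/130⌉ = 5.
The bound of 5 does not rule out 5, but exhaustive search shows no assignment into 5 stock rods of capacity 130 cm exists — the minimum is 6.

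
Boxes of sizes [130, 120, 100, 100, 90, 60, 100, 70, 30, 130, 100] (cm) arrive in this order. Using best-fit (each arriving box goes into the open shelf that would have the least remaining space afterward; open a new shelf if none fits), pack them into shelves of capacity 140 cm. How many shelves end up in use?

  130 → shelf 1 (new)  [load 130/140]
  120 → shelf 2 (new)  [load 120/140]
  100 → shelf 3 (new)  [load 100/140]
  100 → shelf 4 (new)  [load 100/140]
  90 → shelf 5 (new)  [load 90/140]
  60 → shelf 6 (new)  [load 60/140]
  100 → shelf 7 (new)  [load 100/140]
  70 → shelf 6  [load 130/140]
  30 → shelf 3  [load 130/140]
  130 → shelf 8 (new)  [load 130/140]
  100 → shelf 9 (new)  [load 100/140]
9 shelves opened.

9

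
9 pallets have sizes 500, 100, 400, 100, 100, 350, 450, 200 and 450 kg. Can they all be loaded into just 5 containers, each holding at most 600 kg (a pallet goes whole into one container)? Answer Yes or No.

A valid assignment using 5 containers:
  container 1: 500 + 100 = 600
  container 2: 450 + 100 = 550
  container 3: 450 + 100 = 550
  container 4: 400 + 200 = 600
  container 5: 350 = 350
Every load is within 600 kg, so 5 containers suffice.

Yes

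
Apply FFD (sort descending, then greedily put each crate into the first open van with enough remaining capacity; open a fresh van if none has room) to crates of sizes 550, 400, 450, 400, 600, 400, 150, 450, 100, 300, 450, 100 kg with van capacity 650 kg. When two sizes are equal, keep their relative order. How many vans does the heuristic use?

Sorted descending: 600, 550, 450, 450, 450, 400, 400, 400, 300, 150, 100, 100.
  600 → van 1 (new)  [load 600/650]
  550 → van 2 (new)  [load 550/650]
  450 → van 3 (new)  [load 450/650]
  450 → van 4 (new)  [load 450/650]
  450 → van 5 (new)  [load 450/650]
  400 → van 6 (new)  [load 400/650]
  400 → van 7 (new)  [load 400/650]
  400 → van 8 (new)  [load 400/650]
  300 → van 9 (new)  [load 300/650]
  150 → van 3  [load 600/650]
  100 → van 2  [load 650/650]
  100 → van 4  [load 550/650]
9 vans opened.

9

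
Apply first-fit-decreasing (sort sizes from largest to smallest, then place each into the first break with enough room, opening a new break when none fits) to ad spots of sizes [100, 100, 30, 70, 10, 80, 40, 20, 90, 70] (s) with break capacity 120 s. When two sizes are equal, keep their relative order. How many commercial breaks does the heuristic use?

6

Sorted descending: 100, 100, 90, 80, 70, 70, 40, 30, 20, 10.
  100 → break 1 (new)  [load 100/120]
  100 → break 2 (new)  [load 100/120]
  90 → break 3 (new)  [load 90/120]
  80 → break 4 (new)  [load 80/120]
  70 → break 5 (new)  [load 70/120]
  70 → break 6 (new)  [load 70/120]
  40 → break 4  [load 120/120]
  30 → break 3  [load 120/120]
  20 → break 1  [load 120/120]
  10 → break 2  [load 110/120]
6 commercial breaks opened.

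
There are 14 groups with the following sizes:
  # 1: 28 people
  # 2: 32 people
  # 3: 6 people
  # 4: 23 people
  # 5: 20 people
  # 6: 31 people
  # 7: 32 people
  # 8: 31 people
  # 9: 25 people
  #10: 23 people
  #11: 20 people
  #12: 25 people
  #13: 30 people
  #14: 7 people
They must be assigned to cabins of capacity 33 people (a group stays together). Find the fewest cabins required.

12

Total = 32 + 32 + 31 + 31 + 30 + 28 + 25 + 25 + 23 + 23 + 20 + 20 + 7 + 6 = 333 people.
Lower bound: ⌈333/33⌉ = 11 cabins.
Also, 12 groups each exceed 33/2 people, and no two of those can share a cabin, so at least 12 cabins are needed.
A packing using 12 cabins:
  cabin 1: 32 = 32
  cabin 2: 32 = 32
  cabin 3: 31 = 31
  cabin 4: 31 = 31
  cabin 5: 30 = 30
  cabin 6: 28 = 28
  cabin 7: 25 + 7 = 32
  cabin 8: 25 + 6 = 31
  cabin 9: 23 = 23
  cabin 10: 23 = 23
  cabin 11: 20 = 20
  cabin 12: 20 = 20
This matches the lower bound, so 12 is optimal.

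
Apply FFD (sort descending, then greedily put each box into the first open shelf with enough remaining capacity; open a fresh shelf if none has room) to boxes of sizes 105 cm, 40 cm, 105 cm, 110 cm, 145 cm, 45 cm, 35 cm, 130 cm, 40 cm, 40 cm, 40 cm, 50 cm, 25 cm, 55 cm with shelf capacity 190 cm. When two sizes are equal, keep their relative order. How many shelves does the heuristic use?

6

Sorted descending: 145, 130, 110, 105, 105, 55, 50, 45, 40, 40, 40, 40, 35, 25.
  145 → shelf 1 (new)  [load 145/190]
  130 → shelf 2 (new)  [load 130/190]
  110 → shelf 3 (new)  [load 110/190]
  105 → shelf 4 (new)  [load 105/190]
  105 → shelf 5 (new)  [load 105/190]
  55 → shelf 2  [load 185/190]
  50 → shelf 3  [load 160/190]
  45 → shelf 1  [load 190/190]
  40 → shelf 4  [load 145/190]
  40 → shelf 4  [load 185/190]
  40 → shelf 5  [load 145/190]
  40 → shelf 5  [load 185/190]
  35 → shelf 6 (new)  [load 35/190]
  25 → shelf 3  [load 185/190]
6 shelves opened.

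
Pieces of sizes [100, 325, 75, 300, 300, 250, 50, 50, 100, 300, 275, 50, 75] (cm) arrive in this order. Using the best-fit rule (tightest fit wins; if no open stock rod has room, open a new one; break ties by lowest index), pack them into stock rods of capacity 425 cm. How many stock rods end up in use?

  100 → stock rod 1 (new)  [load 100/425]
  325 → stock rod 1  [load 425/425]
  75 → stock rod 2 (new)  [load 75/425]
  300 → stock rod 2  [load 375/425]
  300 → stock rod 3 (new)  [load 300/425]
  250 → stock rod 4 (new)  [load 250/425]
  50 → stock rod 2  [load 425/425]
  50 → stock rod 3  [load 350/425]
  100 → stock rod 4  [load 350/425]
  300 → stock rod 5 (new)  [load 300/425]
  275 → stock rod 6 (new)  [load 275/425]
  50 → stock rod 3  [load 400/425]
  75 → stock rod 4  [load 425/425]
6 stock rods opened.

6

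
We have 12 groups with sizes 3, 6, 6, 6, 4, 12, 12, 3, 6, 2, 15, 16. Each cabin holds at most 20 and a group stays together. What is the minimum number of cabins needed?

5

Total = 16 + 15 + 12 + 12 + 6 + 6 + 6 + 6 + 4 + 3 + 3 + 2 = 91.
Lower bound: ⌈91/20⌉ = 5 cabins.
A packing using 5 cabins:
  cabin 1: 16 + 4 = 20
  cabin 2: 15 + 3 + 2 = 20
  cabin 3: 12 + 6 = 18
  cabin 4: 12 + 6 = 18
  cabin 5: 6 + 6 + 3 = 15
This matches the lower bound, so 5 is optimal.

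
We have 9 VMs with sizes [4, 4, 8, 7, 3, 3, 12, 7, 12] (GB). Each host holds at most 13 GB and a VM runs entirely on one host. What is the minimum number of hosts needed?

5

Total = 12 + 12 + 8 + 7 + 7 + 4 + 4 + 3 + 3 = 60 GB.
Lower bound: ⌈60/13⌉ = 5 hosts.
A packing using 5 hosts:
  host 1: 12 = 12
  host 2: 12 = 12
  host 3: 8 + 4 = 12
  host 4: 7 + 4 = 11
  host 5: 7 + 3 + 3 = 13
This matches the lower bound, so 5 is optimal.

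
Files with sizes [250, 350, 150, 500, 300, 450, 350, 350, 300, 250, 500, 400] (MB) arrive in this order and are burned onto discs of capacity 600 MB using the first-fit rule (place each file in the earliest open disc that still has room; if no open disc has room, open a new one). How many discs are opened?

  250 → disc 1 (new)  [load 250/600]
  350 → disc 1  [load 600/600]
  150 → disc 2 (new)  [load 150/600]
  500 → disc 3 (new)  [load 500/600]
  300 → disc 2  [load 450/600]
  450 → disc 4 (new)  [load 450/600]
  350 → disc 5 (new)  [load 350/600]
  350 → disc 6 (new)  [load 350/600]
  300 → disc 7 (new)  [load 300/600]
  250 → disc 5  [load 600/600]
  500 → disc 8 (new)  [load 500/600]
  400 → disc 9 (new)  [load 400/600]
9 discs opened.

9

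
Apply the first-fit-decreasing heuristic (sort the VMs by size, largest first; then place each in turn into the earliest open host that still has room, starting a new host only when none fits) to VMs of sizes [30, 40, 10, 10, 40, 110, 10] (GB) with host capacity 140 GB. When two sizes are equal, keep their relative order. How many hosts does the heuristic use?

2

Sorted descending: 110, 40, 40, 30, 10, 10, 10.
  110 → host 1 (new)  [load 110/140]
  40 → host 2 (new)  [load 40/140]
  40 → host 2  [load 80/140]
  30 → host 1  [load 140/140]
  10 → host 2  [load 90/140]
  10 → host 2  [load 100/140]
  10 → host 2  [load 110/140]
2 hosts opened.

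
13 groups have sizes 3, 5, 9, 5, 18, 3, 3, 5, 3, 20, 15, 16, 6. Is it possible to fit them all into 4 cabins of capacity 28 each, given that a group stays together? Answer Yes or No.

Yes

A valid assignment using 4 cabins:
  cabin 1: 20 + 5 + 3 = 28
  cabin 2: 18 + 9 = 27
  cabin 3: 16 + 6 + 3 + 3 = 28
  cabin 4: 15 + 5 + 5 + 3 = 28
Every load is within 28, so 4 cabins suffice.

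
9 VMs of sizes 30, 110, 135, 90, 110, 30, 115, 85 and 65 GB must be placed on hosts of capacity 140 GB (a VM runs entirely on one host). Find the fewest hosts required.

7

Total = 135 + 115 + 110 + 110 + 90 + 85 + 65 + 30 + 30 = 770 GB.
Lower bound: ⌈770/140⌉ = 6 hosts.
A packing using 7 hosts:
  host 1: 135 = 135
  host 2: 115 = 115
  host 3: 110 + 30 = 140
  host 4: 110 + 30 = 140
  host 5: 90 = 90
  host 6: 85 = 85
  host 7: 65 = 65
No arrangement into 6 hosts stays within capacity, so 7 is optimal.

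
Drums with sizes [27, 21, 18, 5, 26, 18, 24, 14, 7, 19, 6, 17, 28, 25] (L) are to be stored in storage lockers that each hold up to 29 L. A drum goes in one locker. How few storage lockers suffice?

Total = 28 + 27 + 26 + 25 + 24 + 21 + 19 + 18 + 18 + 17 + 14 + 7 + 6 + 5 = 255 L.
Lower bound: ⌈255/29⌉ = 9 storage lockers.
Also, 10 drums each exceed 29/2 L, and no two of those can share a locker, so at least 10 storage lockers are needed.
A packing using 11 storage lockers:
  locker 1: 28 = 28
  locker 2: 27 = 27
  locker 3: 26 = 26
  locker 4: 25 = 25
  locker 5: 24 + 5 = 29
  locker 6: 21 + 7 = 28
  locker 7: 19 + 6 = 25
  locker 8: 18 = 18
  locker 9: 18 = 18
  locker 10: 17 = 17
  locker 11: 14 = 14
No arrangement into 10 storage lockers stays within capacity, so 11 is optimal.

11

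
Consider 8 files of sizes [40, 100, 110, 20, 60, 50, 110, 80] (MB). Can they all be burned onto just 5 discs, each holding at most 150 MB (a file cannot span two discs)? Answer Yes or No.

A valid assignment using 4 discs:
  disc 1: 110 + 40 = 150
  disc 2: 110 + 20 = 130
  disc 3: 100 + 50 = 150
  disc 4: 80 + 60 = 140
That uses only 4 ≤ 5, so 5 discs are enough.

Yes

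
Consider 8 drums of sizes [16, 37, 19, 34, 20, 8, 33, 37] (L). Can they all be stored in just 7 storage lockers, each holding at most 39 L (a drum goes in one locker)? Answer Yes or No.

Yes

A valid assignment using 6 storage lockers:
  locker 1: 37 = 37
  locker 2: 37 = 37
  locker 3: 34 = 34
  locker 4: 33 = 33
  locker 5: 20 + 19 = 39
  locker 6: 16 + 8 = 24
That uses only 6 ≤ 7, so 7 storage lockers are enough.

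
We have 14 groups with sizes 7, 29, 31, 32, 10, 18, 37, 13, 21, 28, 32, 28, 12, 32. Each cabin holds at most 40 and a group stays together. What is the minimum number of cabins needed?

Total = 37 + 32 + 32 + 32 + 31 + 29 + 28 + 28 + 21 + 18 + 13 + 12 + 10 + 7 = 330.
Lower bound: ⌈330/40⌉ = 9 cabins.
A packing using 10 cabins:
  cabin 1: 37 = 37
  cabin 2: 32 + 7 = 39
  cabin 3: 32 = 32
  cabin 4: 32 = 32
  cabin 5: 31 = 31
  cabin 6: 29 + 10 = 39
  cabin 7: 28 + 12 = 40
  cabin 8: 28 = 28
  cabin 9: 21 + 18 = 39
  cabin 10: 13 = 13
No arrangement into 9 cabins stays within capacity, so 10 is optimal.

10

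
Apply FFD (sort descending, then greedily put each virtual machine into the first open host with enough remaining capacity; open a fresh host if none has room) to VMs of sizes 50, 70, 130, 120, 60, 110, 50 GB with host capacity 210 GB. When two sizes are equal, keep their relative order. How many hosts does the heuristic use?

3

Sorted descending: 130, 120, 110, 70, 60, 50, 50.
  130 → host 1 (new)  [load 130/210]
  120 → host 2 (new)  [load 120/210]
  110 → host 3 (new)  [load 110/210]
  70 → host 1  [load 200/210]
  60 → host 2  [load 180/210]
  50 → host 3  [load 160/210]
  50 → host 3  [load 210/210]
3 hosts opened.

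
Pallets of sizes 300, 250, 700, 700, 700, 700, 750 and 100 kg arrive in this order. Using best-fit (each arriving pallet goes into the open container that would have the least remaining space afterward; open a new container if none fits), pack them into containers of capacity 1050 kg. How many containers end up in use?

  300 → container 1 (new)  [load 300/1050]
  250 → container 1  [load 550/1050]
  700 → container 2 (new)  [load 700/1050]
  700 → container 3 (new)  [load 700/1050]
  700 → container 4 (new)  [load 700/1050]
  700 → container 5 (new)  [load 700/1050]
  750 → container 6 (new)  [load 750/1050]
  100 → container 6  [load 850/1050]
6 containers opened.

6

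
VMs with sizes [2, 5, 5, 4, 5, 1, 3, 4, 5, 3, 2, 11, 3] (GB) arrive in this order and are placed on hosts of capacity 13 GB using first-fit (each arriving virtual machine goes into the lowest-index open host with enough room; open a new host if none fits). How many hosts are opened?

5

  2 → host 1 (new)  [load 2/13]
  5 → host 1  [load 7/13]
  5 → host 1  [load 12/13]
  4 → host 2 (new)  [load 4/13]
  5 → host 2  [load 9/13]
  1 → host 1  [load 13/13]
  3 → host 2  [load 12/13]
  4 → host 3 (new)  [load 4/13]
  5 → host 3  [load 9/13]
  3 → host 3  [load 12/13]
  2 → host 4 (new)  [load 2/13]
  11 → host 4  [load 13/13]
  3 → host 5 (new)  [load 3/13]
5 hosts opened.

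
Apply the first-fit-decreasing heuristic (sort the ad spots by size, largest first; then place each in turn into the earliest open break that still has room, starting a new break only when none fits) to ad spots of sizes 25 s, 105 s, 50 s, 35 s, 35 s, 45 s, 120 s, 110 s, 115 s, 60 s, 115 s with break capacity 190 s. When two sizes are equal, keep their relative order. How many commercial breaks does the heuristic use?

Sorted descending: 120, 115, 115, 110, 105, 60, 50, 45, 35, 35, 25.
  120 → break 1 (new)  [load 120/190]
  115 → break 2 (new)  [load 115/190]
  115 → break 3 (new)  [load 115/190]
  110 → break 4 (new)  [load 110/190]
  105 → break 5 (new)  [load 105/190]
  60 → break 1  [load 180/190]
  50 → break 2  [load 165/190]
  45 → break 3  [load 160/190]
  35 → break 4  [load 145/190]
  35 → break 4  [load 180/190]
  25 → break 2  [load 190/190]
5 commercial breaks opened.

5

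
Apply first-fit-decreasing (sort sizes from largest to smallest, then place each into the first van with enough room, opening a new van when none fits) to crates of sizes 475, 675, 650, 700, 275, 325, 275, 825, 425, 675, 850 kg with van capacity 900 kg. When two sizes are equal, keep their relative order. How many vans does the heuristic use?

8

Sorted descending: 850, 825, 700, 675, 675, 650, 475, 425, 325, 275, 275.
  850 → van 1 (new)  [load 850/900]
  825 → van 2 (new)  [load 825/900]
  700 → van 3 (new)  [load 700/900]
  675 → van 4 (new)  [load 675/900]
  675 → van 5 (new)  [load 675/900]
  650 → van 6 (new)  [load 650/900]
  475 → van 7 (new)  [load 475/900]
  425 → van 7  [load 900/900]
  325 → van 8 (new)  [load 325/900]
  275 → van 8  [load 600/900]
  275 → van 8  [load 875/900]
8 vans opened.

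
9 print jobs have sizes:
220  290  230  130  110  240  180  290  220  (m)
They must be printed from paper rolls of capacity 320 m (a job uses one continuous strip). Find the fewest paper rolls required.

Total = 290 + 290 + 240 + 230 + 220 + 220 + 180 + 130 + 110 = 1910 m.
Lower bound: ⌈1910/320⌉ = 6 paper rolls.
Also, 7 print jobs each exceed 160 m, and no two of those can share a roll, so at least 7 paper rolls are needed.
A packing using 8 paper rolls:
  roll 1: 290 = 290
  roll 2: 290 = 290
  roll 3: 240 = 240
  roll 4: 230 = 230
  roll 5: 220 = 220
  roll 6: 220 = 220
  roll 7: 180 + 130 = 310
  roll 8: 110 = 110
No arrangement into 7 paper rolls stays within capacity, so 8 is optimal.

8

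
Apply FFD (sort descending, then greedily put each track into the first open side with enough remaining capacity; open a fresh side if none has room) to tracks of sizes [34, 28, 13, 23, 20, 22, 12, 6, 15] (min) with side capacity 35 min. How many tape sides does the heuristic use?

5

Sorted descending: 34, 28, 23, 22, 20, 15, 13, 12, 6.
  34 → side 1 (new)  [load 34/35]
  28 → side 2 (new)  [load 28/35]
  23 → side 3 (new)  [load 23/35]
  22 → side 4 (new)  [load 22/35]
  20 → side 5 (new)  [load 20/35]
  15 → side 5  [load 35/35]
  13 → side 4  [load 35/35]
  12 → side 3  [load 35/35]
  6 → side 2  [load 34/35]
5 tape sides opened.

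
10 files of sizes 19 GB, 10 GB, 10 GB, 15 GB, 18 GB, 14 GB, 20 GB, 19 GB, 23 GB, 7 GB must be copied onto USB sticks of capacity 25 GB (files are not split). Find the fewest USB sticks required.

7

Total = 23 + 20 + 19 + 19 + 18 + 15 + 14 + 10 + 10 + 7 = 155 GB.
Lower bound: ⌈155/25⌉ = 7 USB sticks.
A packing using 7 USB sticks:
  USB stick 1: 23 = 23
  USB stick 2: 20 = 20
  USB stick 3: 19 = 19
  USB stick 4: 19 = 19
  USB stick 5: 18 + 7 = 25
  USB stick 6: 15 + 10 = 25
  USB stick 7: 14 + 10 = 24
This matches the lower bound, so 7 is optimal.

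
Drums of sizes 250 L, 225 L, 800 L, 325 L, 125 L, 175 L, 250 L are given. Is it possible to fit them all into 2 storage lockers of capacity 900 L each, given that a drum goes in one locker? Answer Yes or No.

Total = 2150 L; ⌈2150/900⌉ = 3.
At least 3 storage lockers are required, but only 2 are allowed.

No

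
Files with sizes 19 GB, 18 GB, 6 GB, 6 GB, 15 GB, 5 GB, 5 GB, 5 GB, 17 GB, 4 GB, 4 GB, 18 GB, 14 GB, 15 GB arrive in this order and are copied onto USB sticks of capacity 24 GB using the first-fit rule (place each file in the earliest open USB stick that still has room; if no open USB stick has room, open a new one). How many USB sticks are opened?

  19 → USB stick 1 (new)  [load 19/24]
  18 → USB stick 2 (new)  [load 18/24]
  6 → USB stick 2  [load 24/24]
  6 → USB stick 3 (new)  [load 6/24]
  15 → USB stick 3  [load 21/24]
  5 → USB stick 1  [load 24/24]
  5 → USB stick 4 (new)  [load 5/24]
  5 → USB stick 4  [load 10/24]
  17 → USB stick 5 (new)  [load 17/24]
  4 → USB stick 4  [load 14/24]
  4 → USB stick 4  [load 18/24]
  18 → USB stick 6 (new)  [load 18/24]
  14 → USB stick 7 (new)  [load 14/24]
  15 → USB stick 8 (new)  [load 15/24]
8 USB sticks opened.

8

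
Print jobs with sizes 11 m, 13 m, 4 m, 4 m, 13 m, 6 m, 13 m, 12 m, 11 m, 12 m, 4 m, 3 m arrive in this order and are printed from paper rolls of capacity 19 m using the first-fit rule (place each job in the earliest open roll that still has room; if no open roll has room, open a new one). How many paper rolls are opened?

7

  11 → roll 1 (new)  [load 11/19]
  13 → roll 2 (new)  [load 13/19]
  4 → roll 1  [load 15/19]
  4 → roll 1  [load 19/19]
  13 → roll 3 (new)  [load 13/19]
  6 → roll 2  [load 19/19]
  13 → roll 4 (new)  [load 13/19]
  12 → roll 5 (new)  [load 12/19]
  11 → roll 6 (new)  [load 11/19]
  12 → roll 7 (new)  [load 12/19]
  4 → roll 3  [load 17/19]
  3 → roll 4  [load 16/19]
7 paper rolls opened.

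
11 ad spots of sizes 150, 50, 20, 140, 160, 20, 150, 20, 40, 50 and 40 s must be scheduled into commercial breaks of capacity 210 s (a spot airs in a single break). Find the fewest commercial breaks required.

4

Total = 160 + 150 + 150 + 140 + 50 + 50 + 40 + 40 + 20 + 20 + 20 = 840 s.
Lower bound: ⌈840/210⌉ = 4 commercial breaks.
A packing using 4 commercial breaks:
  break 1: 160 + 50 = 210
  break 2: 150 + 40 + 20 = 210
  break 3: 150 + 40 + 20 = 210
  break 4: 140 + 50 + 20 = 210
This matches the lower bound, so 4 is optimal.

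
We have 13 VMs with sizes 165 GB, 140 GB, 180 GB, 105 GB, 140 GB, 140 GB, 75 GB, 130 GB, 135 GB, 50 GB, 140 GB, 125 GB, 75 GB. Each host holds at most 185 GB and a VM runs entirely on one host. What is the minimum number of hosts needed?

11

Total = 180 + 165 + 140 + 140 + 140 + 140 + 135 + 130 + 125 + 105 + 75 + 75 + 50 = 1600 GB.
Lower bound: ⌈1600/185⌉ = 9 hosts.
Also, 10 VMs each exceed 185/2 GB, and no two of those can share a host, so at least 10 hosts are needed.
A packing using 11 hosts:
  host 1: 180 = 180
  host 2: 165 = 165
  host 3: 140 = 140
  host 4: 140 = 140
  host 5: 140 = 140
  host 6: 140 = 140
  host 7: 135 + 50 = 185
  host 8: 130 = 130
  host 9: 125 = 125
  host 10: 105 + 75 = 180
  host 11: 75 = 75
No arrangement into 10 hosts stays within capacity, so 11 is optimal.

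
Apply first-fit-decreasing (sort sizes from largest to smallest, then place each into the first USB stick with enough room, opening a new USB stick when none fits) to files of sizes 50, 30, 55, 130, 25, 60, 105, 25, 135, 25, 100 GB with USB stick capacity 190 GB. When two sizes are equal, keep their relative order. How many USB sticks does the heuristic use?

Sorted descending: 135, 130, 105, 100, 60, 55, 50, 30, 25, 25, 25.
  135 → USB stick 1 (new)  [load 135/190]
  130 → USB stick 2 (new)  [load 130/190]
  105 → USB stick 3 (new)  [load 105/190]
  100 → USB stick 4 (new)  [load 100/190]
  60 → USB stick 2  [load 190/190]
  55 → USB stick 1  [load 190/190]
  50 → USB stick 3  [load 155/190]
  30 → USB stick 3  [load 185/190]
  25 → USB stick 4  [load 125/190]
  25 → USB stick 4  [load 150/190]
  25 → USB stick 4  [load 175/190]
4 USB sticks opened.

4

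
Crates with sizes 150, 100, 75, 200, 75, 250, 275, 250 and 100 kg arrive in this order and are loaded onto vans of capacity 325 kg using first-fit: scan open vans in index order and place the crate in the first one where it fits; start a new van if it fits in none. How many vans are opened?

6

  150 → van 1 (new)  [load 150/325]
  100 → van 1  [load 250/325]
  75 → van 1  [load 325/325]
  200 → van 2 (new)  [load 200/325]
  75 → van 2  [load 275/325]
  250 → van 3 (new)  [load 250/325]
  275 → van 4 (new)  [load 275/325]
  250 → van 5 (new)  [load 250/325]
  100 → van 6 (new)  [load 100/325]
6 vans opened.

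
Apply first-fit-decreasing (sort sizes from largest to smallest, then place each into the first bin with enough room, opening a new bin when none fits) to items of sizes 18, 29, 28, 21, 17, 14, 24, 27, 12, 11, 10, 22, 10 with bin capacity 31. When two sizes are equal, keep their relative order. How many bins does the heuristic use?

Sorted descending: 29, 28, 27, 24, 22, 21, 18, 17, 14, 12, 11, 10, 10.
  29 → bin 1 (new)  [load 29/31]
  28 → bin 2 (new)  [load 28/31]
  27 → bin 3 (new)  [load 27/31]
  24 → bin 4 (new)  [load 24/31]
  22 → bin 5 (new)  [load 22/31]
  21 → bin 6 (new)  [load 21/31]
  18 → bin 7 (new)  [load 18/31]
  17 → bin 8 (new)  [load 17/31]
  14 → bin 8  [load 31/31]
  12 → bin 7  [load 30/31]
  11 → bin 9 (new)  [load 11/31]
  10 → bin 6  [load 31/31]
  10 → bin 9  [load 21/31]
9 bins opened.

9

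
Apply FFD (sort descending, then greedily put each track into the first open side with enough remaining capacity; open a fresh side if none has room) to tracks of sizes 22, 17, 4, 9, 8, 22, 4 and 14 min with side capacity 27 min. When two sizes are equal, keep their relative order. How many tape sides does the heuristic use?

Sorted descending: 22, 22, 17, 14, 9, 8, 4, 4.
  22 → side 1 (new)  [load 22/27]
  22 → side 2 (new)  [load 22/27]
  17 → side 3 (new)  [load 17/27]
  14 → side 4 (new)  [load 14/27]
  9 → side 3  [load 26/27]
  8 → side 4  [load 22/27]
  4 → side 1  [load 26/27]
  4 → side 2  [load 26/27]
4 tape sides opened.

4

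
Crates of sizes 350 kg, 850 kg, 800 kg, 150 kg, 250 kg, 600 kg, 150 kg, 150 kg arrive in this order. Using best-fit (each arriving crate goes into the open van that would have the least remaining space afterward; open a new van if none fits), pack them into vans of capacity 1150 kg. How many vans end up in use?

3

  350 → van 1 (new)  [load 350/1150]
  850 → van 2 (new)  [load 850/1150]
  800 → van 1  [load 1150/1150]
  150 → van 2  [load 1000/1150]
  250 → van 3 (new)  [load 250/1150]
  600 → van 3  [load 850/1150]
  150 → van 2  [load 1150/1150]
  150 → van 3  [load 1000/1150]
3 vans opened.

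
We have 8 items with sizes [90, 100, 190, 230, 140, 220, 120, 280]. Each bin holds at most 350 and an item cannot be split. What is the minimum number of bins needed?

Total = 280 + 230 + 220 + 190 + 140 + 120 + 100 + 90 = 1370.
Lower bound: ⌈1370/350⌉ = 4 bins.
A packing using 5 bins:
  bin 1: 280 = 280
  bin 2: 230 + 120 = 350
  bin 3: 220 + 100 = 320
  bin 4: 190 + 140 = 330
  bin 5: 90 = 90
No arrangement into 4 bins stays within capacity, so 5 is optimal.

5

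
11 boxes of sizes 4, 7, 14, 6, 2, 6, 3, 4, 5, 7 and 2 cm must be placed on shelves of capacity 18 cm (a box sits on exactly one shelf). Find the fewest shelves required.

Total = 14 + 7 + 7 + 6 + 6 + 5 + 4 + 4 + 3 + 2 + 2 = 60 cm.
Lower bound: ⌈60/18⌉ = 4 shelves.
A packing using 4 shelves:
  shelf 1: 14 + 4 = 18
  shelf 2: 7 + 7 + 4 = 18
  shelf 3: 6 + 6 + 5 = 17
  shelf 4: 3 + 2 + 2 = 7
This matches the lower bound, so 4 is optimal.

4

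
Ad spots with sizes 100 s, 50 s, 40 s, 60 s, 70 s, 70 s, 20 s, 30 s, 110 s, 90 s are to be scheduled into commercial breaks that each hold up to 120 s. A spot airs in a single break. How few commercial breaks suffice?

6

Total = 110 + 100 + 90 + 70 + 70 + 60 + 50 + 40 + 30 + 20 = 640 s.
Lower bound: ⌈640/120⌉ = 6 commercial breaks.
A packing using 6 commercial breaks:
  break 1: 110 = 110
  break 2: 100 + 20 = 120
  break 3: 90 + 30 = 120
  break 4: 70 + 50 = 120
  break 5: 70 + 40 = 110
  break 6: 60 = 60
This matches the lower bound, so 6 is optimal.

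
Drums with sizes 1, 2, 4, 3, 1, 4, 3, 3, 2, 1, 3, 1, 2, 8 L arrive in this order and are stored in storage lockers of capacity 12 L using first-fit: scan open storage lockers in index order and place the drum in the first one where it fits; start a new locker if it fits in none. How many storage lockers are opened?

4

  1 → locker 1 (new)  [load 1/12]
  2 → locker 1  [load 3/12]
  4 → locker 1  [load 7/12]
  3 → locker 1  [load 10/12]
  1 → locker 1  [load 11/12]
  4 → locker 2 (new)  [load 4/12]
  3 → locker 2  [load 7/12]
  3 → locker 2  [load 10/12]
  2 → locker 2  [load 12/12]
  1 → locker 1  [load 12/12]
  3 → locker 3 (new)  [load 3/12]
  1 → locker 3  [load 4/12]
  2 → locker 3  [load 6/12]
  8 → locker 4 (new)  [load 8/12]
4 storage lockers opened.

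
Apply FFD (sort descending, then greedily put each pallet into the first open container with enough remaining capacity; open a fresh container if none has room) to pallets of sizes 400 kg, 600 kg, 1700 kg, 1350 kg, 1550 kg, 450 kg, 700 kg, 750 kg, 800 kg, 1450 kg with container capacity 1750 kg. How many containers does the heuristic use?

Sorted descending: 1700, 1550, 1450, 1350, 800, 750, 700, 600, 450, 400.
  1700 → container 1 (new)  [load 1700/1750]
  1550 → container 2 (new)  [load 1550/1750]
  1450 → container 3 (new)  [load 1450/1750]
  1350 → container 4 (new)  [load 1350/1750]
  800 → container 5 (new)  [load 800/1750]
  750 → container 5  [load 1550/1750]
  700 → container 6 (new)  [load 700/1750]
  600 → container 6  [load 1300/1750]
  450 → container 6  [load 1750/1750]
  400 → container 4  [load 1750/1750]
6 containers opened.

6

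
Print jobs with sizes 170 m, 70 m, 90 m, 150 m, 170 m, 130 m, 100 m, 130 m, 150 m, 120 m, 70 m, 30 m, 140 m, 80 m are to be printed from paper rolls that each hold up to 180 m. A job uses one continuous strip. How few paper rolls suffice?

11

Total = 170 + 170 + 150 + 150 + 140 + 130 + 130 + 120 + 100 + 90 + 80 + 70 + 70 + 30 = 1600 m.
Lower bound: ⌈1600/180⌉ = 9 paper rolls.
A packing using 11 paper rolls:
  roll 1: 170 = 170
  roll 2: 170 = 170
  roll 3: 150 + 30 = 180
  roll 4: 150 = 150
  roll 5: 140 = 140
  roll 6: 130 = 130
  roll 7: 130 = 130
  roll 8: 120 = 120
  roll 9: 100 + 80 = 180
  roll 10: 90 + 70 = 160
  roll 11: 70 = 70
No arrangement into 10 paper rolls stays within capacity, so 11 is optimal.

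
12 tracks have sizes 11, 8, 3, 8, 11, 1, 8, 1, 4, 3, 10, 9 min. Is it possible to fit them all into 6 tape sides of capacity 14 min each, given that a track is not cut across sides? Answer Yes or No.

Total = 77 min; ⌈77/14⌉ = 6.
7 tracks each exceed half the capacity and cannot share a side, forcing at least 7 tape sides.
At least 7 tape sides are required, but only 6 are allowed.

No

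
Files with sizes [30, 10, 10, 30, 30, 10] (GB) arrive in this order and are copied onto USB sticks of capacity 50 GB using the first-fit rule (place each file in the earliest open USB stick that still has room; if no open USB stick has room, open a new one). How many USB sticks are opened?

  30 → USB stick 1 (new)  [load 30/50]
  10 → USB stick 1  [load 40/50]
  10 → USB stick 1  [load 50/50]
  30 → USB stick 2 (new)  [load 30/50]
  30 → USB stick 3 (new)  [load 30/50]
  10 → USB stick 2  [load 40/50]
3 USB sticks opened.

3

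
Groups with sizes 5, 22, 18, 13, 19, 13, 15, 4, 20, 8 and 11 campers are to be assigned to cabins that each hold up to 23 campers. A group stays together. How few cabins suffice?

8

Total = 22 + 20 + 19 + 18 + 15 + 13 + 13 + 11 + 8 + 5 + 4 = 148 campers.
Lower bound: ⌈148/23⌉ = 7 cabins.
A packing using 8 cabins:
  cabin 1: 22 = 22
  cabin 2: 20 = 20
  cabin 3: 19 + 4 = 23
  cabin 4: 18 + 5 = 23
  cabin 5: 15 + 8 = 23
  cabin 6: 13 = 13
  cabin 7: 13 = 13
  cabin 8: 11 = 11
No arrangement into 7 cabins stays within capacity, so 8 is optimal.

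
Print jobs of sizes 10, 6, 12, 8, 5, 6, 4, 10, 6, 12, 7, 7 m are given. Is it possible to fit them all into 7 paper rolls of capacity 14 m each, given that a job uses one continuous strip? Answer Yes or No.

Total = 93 m; ⌈93/14⌉ = 7.
The bound of 7 does not rule out 7, but exhaustive search shows no assignment into 7 paper rolls of capacity 14 m exists — the minimum is 8.

No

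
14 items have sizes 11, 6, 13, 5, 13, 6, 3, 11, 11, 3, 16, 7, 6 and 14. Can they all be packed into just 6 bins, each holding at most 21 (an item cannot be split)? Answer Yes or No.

No

Total = 125; ⌈125/21⌉ = 6.
7 items each exceed half the capacity and cannot share a bin, forcing at least 7 bins.
At least 7 bins are required, but only 6 are allowed.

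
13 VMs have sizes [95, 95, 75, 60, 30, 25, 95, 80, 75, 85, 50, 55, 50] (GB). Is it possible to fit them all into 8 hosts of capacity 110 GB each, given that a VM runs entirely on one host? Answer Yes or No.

No

Total = 870 GB; ⌈870/110⌉ = 8.
The bound of 8 does not rule out 8, but exhaustive search shows no assignment into 8 hosts of capacity 110 GB exists — the minimum is 9.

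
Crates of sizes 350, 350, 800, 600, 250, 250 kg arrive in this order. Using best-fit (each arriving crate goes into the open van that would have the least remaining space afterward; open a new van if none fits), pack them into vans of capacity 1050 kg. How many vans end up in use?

3

  350 → van 1 (new)  [load 350/1050]
  350 → van 1  [load 700/1050]
  800 → van 2 (new)  [load 800/1050]
  600 → van 3 (new)  [load 600/1050]
  250 → van 2  [load 1050/1050]
  250 → van 1  [load 950/1050]
3 vans opened.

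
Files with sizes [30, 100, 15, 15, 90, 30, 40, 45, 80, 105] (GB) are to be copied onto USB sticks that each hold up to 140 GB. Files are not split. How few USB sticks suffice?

4

Total = 105 + 100 + 90 + 80 + 45 + 40 + 30 + 30 + 15 + 15 = 550 GB.
Lower bound: ⌈550/140⌉ = 4 USB sticks.
A packing using 4 USB sticks:
  USB stick 1: 105 + 30 = 135
  USB stick 2: 100 + 40 = 140
  USB stick 3: 90 + 45 = 135
  USB stick 4: 80 + 30 + 15 + 15 = 140
This matches the lower bound, so 4 is optimal.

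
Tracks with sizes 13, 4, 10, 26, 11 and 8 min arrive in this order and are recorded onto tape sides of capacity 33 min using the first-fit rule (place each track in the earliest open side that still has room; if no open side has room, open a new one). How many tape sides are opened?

3

  13 → side 1 (new)  [load 13/33]
  4 → side 1  [load 17/33]
  10 → side 1  [load 27/33]
  26 → side 2 (new)  [load 26/33]
  11 → side 3 (new)  [load 11/33]
  8 → side 3  [load 19/33]
3 tape sides opened.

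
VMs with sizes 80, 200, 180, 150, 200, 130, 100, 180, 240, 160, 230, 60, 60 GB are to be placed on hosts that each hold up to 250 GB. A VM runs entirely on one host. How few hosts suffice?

Total = 240 + 230 + 200 + 200 + 180 + 180 + 160 + 150 + 130 + 100 + 80 + 60 + 60 = 1970 GB.
Lower bound: ⌈1970/250⌉ = 8 hosts.
Also, 9 VMs each exceed 125 GB, and no two of those can share a host, so at least 9 hosts are needed.
A packing using 9 hosts:
  host 1: 240 = 240
  host 2: 230 = 230
  host 3: 200 = 200
  host 4: 200 = 200
  host 5: 180 + 60 = 240
  host 6: 180 + 60 = 240
  host 7: 160 + 80 = 240
  host 8: 150 + 100 = 250
  host 9: 130 = 130
This matches the lower bound, so 9 is optimal.

9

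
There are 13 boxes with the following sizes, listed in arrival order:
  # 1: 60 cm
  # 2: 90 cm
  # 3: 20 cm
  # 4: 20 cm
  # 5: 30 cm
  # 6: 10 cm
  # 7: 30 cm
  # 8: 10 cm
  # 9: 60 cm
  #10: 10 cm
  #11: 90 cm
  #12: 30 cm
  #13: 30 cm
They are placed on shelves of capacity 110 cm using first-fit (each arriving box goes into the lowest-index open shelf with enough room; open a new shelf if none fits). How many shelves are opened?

  60 → shelf 1 (new)  [load 60/110]
  90 → shelf 2 (new)  [load 90/110]
  20 → shelf 1  [load 80/110]
  20 → shelf 1  [load 100/110]
  30 → shelf 3 (new)  [load 30/110]
  10 → shelf 1  [load 110/110]
  30 → shelf 3  [load 60/110]
  10 → shelf 2  [load 100/110]
  60 → shelf 4 (new)  [load 60/110]
  10 → shelf 2  [load 110/110]
  90 → shelf 5 (new)  [load 90/110]
  30 → shelf 3  [load 90/110]
  30 → shelf 4  [load 90/110]
5 shelves opened.

5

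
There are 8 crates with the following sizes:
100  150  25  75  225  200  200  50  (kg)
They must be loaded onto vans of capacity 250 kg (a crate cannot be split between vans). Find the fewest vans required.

Total = 225 + 200 + 200 + 150 + 100 + 75 + 50 + 25 = 1025 kg.
Lower bound: ⌈1025/250⌉ = 5 vans.
A packing using 5 vans:
  van 1: 225 + 25 = 250
  van 2: 200 + 50 = 250
  van 3: 200 = 200
  van 4: 150 + 100 = 250
  van 5: 75 = 75
This matches the lower bound, so 5 is optimal.

5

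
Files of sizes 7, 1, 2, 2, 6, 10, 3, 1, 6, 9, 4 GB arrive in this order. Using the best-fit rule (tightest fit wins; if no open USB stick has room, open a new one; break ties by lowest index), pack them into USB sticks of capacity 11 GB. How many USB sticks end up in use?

  7 → USB stick 1 (new)  [load 7/11]
  1 → USB stick 1  [load 8/11]
  2 → USB stick 1  [load 10/11]
  2 → USB stick 2 (new)  [load 2/11]
  6 → USB stick 2  [load 8/11]
  10 → USB stick 3 (new)  [load 10/11]
  3 → USB stick 2  [load 11/11]
  1 → USB stick 1  [load 11/11]
  6 → USB stick 4 (new)  [load 6/11]
  9 → USB stick 5 (new)  [load 9/11]
  4 → USB stick 4  [load 10/11]
5 USB sticks opened.

5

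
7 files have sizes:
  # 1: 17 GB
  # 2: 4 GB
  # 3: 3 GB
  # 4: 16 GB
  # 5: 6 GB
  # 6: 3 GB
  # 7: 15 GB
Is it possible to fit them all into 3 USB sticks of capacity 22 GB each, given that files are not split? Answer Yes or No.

Yes

A valid assignment using 3 USB sticks:
  USB stick 1: 17 + 4 = 21
  USB stick 2: 16 + 6 = 22
  USB stick 3: 15 + 3 + 3 = 21
Every load is within 22 GB, so 3 USB sticks suffice.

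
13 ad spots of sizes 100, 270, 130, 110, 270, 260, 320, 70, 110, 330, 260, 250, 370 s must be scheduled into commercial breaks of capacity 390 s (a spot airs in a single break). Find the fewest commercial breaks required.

8

Total = 370 + 330 + 320 + 270 + 270 + 260 + 260 + 250 + 130 + 110 + 110 + 100 + 70 = 2850 s.
Lower bound: ⌈2850/390⌉ = 8 commercial breaks.
A packing using 8 commercial breaks:
  break 1: 370 = 370
  break 2: 330 = 330
  break 3: 320 + 70 = 390
  break 4: 270 + 110 = 380
  break 5: 270 + 110 = 380
  break 6: 260 + 130 = 390
  break 7: 260 + 100 = 360
  break 8: 250 = 250
This matches the lower bound, so 8 is optimal.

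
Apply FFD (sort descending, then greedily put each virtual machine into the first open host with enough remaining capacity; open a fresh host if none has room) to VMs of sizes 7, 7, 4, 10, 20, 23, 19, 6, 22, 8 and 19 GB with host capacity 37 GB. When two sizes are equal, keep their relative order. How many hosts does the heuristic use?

Sorted descending: 23, 22, 20, 19, 19, 10, 8, 7, 7, 6, 4.
  23 → host 1 (new)  [load 23/37]
  22 → host 2 (new)  [load 22/37]
  20 → host 3 (new)  [load 20/37]
  19 → host 4 (new)  [load 19/37]
  19 → host 5 (new)  [load 19/37]
  10 → host 1  [load 33/37]
  8 → host 2  [load 30/37]
  7 → host 2  [load 37/37]
  7 → host 3  [load 27/37]
  6 → host 3  [load 33/37]
  4 → host 1  [load 37/37]
5 hosts opened.

5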